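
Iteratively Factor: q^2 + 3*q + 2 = (q + 1)*(q + 2)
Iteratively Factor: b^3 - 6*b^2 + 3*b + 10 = (b + 1)*(b^2 - 7*b + 10) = (b - 5)*(b + 1)*(b - 2)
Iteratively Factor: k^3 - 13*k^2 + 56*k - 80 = (k - 5)*(k^2 - 8*k + 16) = (k - 5)*(k - 4)*(k - 4)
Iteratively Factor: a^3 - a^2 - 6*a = (a - 3)*(a^2 + 2*a) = (a - 3)*(a + 2)*(a)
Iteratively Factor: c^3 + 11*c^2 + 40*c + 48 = (c + 3)*(c^2 + 8*c + 16) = (c + 3)*(c + 4)*(c + 4)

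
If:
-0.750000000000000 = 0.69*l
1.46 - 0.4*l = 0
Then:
No Solution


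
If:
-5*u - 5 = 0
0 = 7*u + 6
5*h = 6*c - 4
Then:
No Solution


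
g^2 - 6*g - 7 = (g - 7)*(g + 1)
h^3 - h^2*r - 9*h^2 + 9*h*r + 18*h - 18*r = (h - 6)*(h - 3)*(h - r)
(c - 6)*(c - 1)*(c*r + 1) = c^3*r - 7*c^2*r + c^2 + 6*c*r - 7*c + 6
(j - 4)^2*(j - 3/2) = j^3 - 19*j^2/2 + 28*j - 24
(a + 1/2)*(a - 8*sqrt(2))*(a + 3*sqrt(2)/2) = a^3 - 13*sqrt(2)*a^2/2 + a^2/2 - 24*a - 13*sqrt(2)*a/4 - 12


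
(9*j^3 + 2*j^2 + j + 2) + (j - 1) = 9*j^3 + 2*j^2 + 2*j + 1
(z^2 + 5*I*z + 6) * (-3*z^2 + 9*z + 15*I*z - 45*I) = -3*z^4 + 9*z^3 - 93*z^2 + 279*z + 90*I*z - 270*I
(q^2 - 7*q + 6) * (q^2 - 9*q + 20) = q^4 - 16*q^3 + 89*q^2 - 194*q + 120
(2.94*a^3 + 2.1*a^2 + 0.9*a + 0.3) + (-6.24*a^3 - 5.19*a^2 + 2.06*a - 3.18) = -3.3*a^3 - 3.09*a^2 + 2.96*a - 2.88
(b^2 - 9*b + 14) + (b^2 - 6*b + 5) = 2*b^2 - 15*b + 19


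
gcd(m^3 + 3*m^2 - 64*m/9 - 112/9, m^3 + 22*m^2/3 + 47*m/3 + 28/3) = m + 4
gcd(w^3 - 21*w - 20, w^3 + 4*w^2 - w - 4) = w^2 + 5*w + 4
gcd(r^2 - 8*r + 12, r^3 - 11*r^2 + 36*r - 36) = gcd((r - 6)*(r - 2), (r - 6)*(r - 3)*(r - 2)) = r^2 - 8*r + 12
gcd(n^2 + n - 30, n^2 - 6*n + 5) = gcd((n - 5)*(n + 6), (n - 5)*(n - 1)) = n - 5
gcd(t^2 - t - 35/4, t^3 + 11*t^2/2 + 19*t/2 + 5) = t + 5/2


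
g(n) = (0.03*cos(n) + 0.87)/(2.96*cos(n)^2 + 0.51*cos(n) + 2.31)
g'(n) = (5.92*sin(n)*cos(n) + 0.51*sin(n))*(0.03*cos(n) + 0.87)/(2.96*cos(n)^2 + 0.51*cos(n) + 2.31)^2 - 0.03*sin(n)/(2.96*cos(n)^2 + 0.51*cos(n) + 2.31) = (0.0888*cos(n)^2 + 5.1504*cos(n) + 0.3744)*sin(n)/(8.7616*cos(n)^4 + 3.0192*cos(n)^3 + 13.9353*cos(n)^2 + 2.3562*cos(n) + 5.3361)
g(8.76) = 0.23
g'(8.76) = -0.16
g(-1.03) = 0.26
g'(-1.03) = -0.23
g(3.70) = 0.21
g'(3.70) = 0.13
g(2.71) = 0.20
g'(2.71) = -0.10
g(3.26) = 0.18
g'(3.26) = 0.02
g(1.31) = 0.33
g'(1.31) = 0.24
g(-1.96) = 0.34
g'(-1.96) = 0.22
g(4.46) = 0.36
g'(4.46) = 0.16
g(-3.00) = 0.18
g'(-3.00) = 0.03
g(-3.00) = 0.18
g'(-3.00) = 0.03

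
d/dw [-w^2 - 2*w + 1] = -2*w - 2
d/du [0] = 0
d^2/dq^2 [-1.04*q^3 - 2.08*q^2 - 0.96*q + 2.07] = -6.24*q - 4.16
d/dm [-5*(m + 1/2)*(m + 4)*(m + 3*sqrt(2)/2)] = -15*m^2 - 45*m - 15*sqrt(2)*m - 135*sqrt(2)/4 - 10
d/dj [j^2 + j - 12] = 2*j + 1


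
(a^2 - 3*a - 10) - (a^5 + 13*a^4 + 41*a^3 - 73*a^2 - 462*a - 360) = -a^5 - 13*a^4 - 41*a^3 + 74*a^2 + 459*a + 350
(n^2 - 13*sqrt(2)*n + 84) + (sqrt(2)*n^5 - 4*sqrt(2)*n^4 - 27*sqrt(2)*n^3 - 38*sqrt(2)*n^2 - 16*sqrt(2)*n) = sqrt(2)*n^5 - 4*sqrt(2)*n^4 - 27*sqrt(2)*n^3 - 38*sqrt(2)*n^2 + n^2 - 29*sqrt(2)*n + 84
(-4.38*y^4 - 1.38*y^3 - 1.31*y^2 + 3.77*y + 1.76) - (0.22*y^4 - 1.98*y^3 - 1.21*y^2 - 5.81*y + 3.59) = -4.6*y^4 + 0.6*y^3 - 0.1*y^2 + 9.58*y - 1.83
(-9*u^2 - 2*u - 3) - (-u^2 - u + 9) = -8*u^2 - u - 12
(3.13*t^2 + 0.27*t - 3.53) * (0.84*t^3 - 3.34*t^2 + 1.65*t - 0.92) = 2.6292*t^5 - 10.2274*t^4 + 1.2975*t^3 + 9.3561*t^2 - 6.0729*t + 3.2476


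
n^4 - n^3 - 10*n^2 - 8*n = n*(n - 4)*(n + 1)*(n + 2)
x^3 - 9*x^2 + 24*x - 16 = (x - 4)^2*(x - 1)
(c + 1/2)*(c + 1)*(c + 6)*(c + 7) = c^4 + 29*c^3/2 + 62*c^2 + 139*c/2 + 21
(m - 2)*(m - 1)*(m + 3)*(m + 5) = m^4 + 5*m^3 - 7*m^2 - 29*m + 30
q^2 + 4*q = q*(q + 4)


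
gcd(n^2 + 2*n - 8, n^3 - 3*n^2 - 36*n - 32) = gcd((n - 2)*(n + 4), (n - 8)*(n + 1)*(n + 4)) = n + 4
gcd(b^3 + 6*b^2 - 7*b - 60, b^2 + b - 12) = b^2 + b - 12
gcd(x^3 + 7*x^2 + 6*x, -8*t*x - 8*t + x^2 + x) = x + 1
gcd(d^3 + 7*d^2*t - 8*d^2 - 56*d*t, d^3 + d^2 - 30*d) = d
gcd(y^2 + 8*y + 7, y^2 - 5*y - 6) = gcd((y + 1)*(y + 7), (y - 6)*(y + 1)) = y + 1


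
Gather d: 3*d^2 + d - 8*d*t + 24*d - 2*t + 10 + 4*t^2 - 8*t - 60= 3*d^2 + d*(25 - 8*t) + 4*t^2 - 10*t - 50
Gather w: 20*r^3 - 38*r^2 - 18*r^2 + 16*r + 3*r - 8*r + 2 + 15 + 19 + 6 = 20*r^3 - 56*r^2 + 11*r + 42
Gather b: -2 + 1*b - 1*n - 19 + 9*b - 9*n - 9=10*b - 10*n - 30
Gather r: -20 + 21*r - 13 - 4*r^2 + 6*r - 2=-4*r^2 + 27*r - 35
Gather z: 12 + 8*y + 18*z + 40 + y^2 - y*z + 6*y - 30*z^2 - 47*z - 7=y^2 + 14*y - 30*z^2 + z*(-y - 29) + 45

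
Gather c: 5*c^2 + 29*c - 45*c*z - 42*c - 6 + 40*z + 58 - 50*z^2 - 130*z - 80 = 5*c^2 + c*(-45*z - 13) - 50*z^2 - 90*z - 28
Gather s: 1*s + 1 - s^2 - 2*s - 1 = -s^2 - s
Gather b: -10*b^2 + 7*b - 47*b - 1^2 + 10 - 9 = -10*b^2 - 40*b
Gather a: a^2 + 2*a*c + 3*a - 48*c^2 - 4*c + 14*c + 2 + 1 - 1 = a^2 + a*(2*c + 3) - 48*c^2 + 10*c + 2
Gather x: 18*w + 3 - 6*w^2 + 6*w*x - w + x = -6*w^2 + 17*w + x*(6*w + 1) + 3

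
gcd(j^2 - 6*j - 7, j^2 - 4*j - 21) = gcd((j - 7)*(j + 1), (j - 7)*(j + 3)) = j - 7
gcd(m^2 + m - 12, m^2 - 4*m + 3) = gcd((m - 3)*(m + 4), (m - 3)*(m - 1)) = m - 3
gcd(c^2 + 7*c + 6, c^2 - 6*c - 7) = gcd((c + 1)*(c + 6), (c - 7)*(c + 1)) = c + 1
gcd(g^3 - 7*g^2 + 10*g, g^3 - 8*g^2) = g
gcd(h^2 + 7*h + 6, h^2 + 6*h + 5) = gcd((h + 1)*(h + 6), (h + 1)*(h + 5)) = h + 1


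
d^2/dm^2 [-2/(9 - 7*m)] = 196/(7*m - 9)^3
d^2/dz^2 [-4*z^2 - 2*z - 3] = -8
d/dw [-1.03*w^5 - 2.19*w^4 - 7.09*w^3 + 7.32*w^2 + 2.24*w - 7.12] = -5.15*w^4 - 8.76*w^3 - 21.27*w^2 + 14.64*w + 2.24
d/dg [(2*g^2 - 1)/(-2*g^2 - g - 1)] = (-2*g^2 - 8*g - 1)/(4*g^4 + 4*g^3 + 5*g^2 + 2*g + 1)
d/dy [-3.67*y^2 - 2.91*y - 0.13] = -7.34*y - 2.91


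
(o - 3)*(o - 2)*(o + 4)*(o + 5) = o^4 + 4*o^3 - 19*o^2 - 46*o + 120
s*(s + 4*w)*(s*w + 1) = s^3*w + 4*s^2*w^2 + s^2 + 4*s*w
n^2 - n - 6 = (n - 3)*(n + 2)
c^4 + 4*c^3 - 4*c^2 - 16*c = c*(c - 2)*(c + 2)*(c + 4)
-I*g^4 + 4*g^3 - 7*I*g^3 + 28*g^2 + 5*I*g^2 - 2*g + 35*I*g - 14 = (g + 7)*(g + I)*(g + 2*I)*(-I*g + 1)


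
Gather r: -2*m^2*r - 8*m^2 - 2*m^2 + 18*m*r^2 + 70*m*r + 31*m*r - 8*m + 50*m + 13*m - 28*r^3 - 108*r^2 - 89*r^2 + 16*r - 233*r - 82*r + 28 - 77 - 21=-10*m^2 + 55*m - 28*r^3 + r^2*(18*m - 197) + r*(-2*m^2 + 101*m - 299) - 70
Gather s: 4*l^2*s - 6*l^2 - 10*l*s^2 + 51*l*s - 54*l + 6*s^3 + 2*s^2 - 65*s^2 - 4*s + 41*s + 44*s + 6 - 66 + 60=-6*l^2 - 54*l + 6*s^3 + s^2*(-10*l - 63) + s*(4*l^2 + 51*l + 81)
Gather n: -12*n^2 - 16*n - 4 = -12*n^2 - 16*n - 4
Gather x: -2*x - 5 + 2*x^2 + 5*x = 2*x^2 + 3*x - 5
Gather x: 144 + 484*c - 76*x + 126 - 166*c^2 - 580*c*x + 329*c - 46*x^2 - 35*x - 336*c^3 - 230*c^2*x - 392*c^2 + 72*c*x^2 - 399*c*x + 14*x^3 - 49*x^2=-336*c^3 - 558*c^2 + 813*c + 14*x^3 + x^2*(72*c - 95) + x*(-230*c^2 - 979*c - 111) + 270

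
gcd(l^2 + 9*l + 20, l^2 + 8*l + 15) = l + 5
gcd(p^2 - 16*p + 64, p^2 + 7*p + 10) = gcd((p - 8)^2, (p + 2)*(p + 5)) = 1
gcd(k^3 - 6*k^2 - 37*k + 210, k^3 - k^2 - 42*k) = k^2 - k - 42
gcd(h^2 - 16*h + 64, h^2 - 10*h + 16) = h - 8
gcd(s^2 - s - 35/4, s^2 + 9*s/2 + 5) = s + 5/2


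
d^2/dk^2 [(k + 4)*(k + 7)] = 2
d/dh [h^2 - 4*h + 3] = 2*h - 4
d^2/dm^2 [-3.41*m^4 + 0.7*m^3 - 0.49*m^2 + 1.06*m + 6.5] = -40.92*m^2 + 4.2*m - 0.98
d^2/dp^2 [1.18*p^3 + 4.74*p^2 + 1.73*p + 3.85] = 7.08*p + 9.48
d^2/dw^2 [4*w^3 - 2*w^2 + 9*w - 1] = 24*w - 4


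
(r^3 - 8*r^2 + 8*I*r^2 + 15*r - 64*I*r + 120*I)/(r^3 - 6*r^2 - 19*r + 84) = (r^2 + r*(-5 + 8*I) - 40*I)/(r^2 - 3*r - 28)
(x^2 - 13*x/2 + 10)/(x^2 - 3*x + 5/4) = 2*(x - 4)/(2*x - 1)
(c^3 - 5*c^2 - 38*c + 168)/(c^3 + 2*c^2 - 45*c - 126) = (c - 4)/(c + 3)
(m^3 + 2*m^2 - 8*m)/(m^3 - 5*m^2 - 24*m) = (-m^2 - 2*m + 8)/(-m^2 + 5*m + 24)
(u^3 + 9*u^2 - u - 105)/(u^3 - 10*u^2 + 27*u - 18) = (u^2 + 12*u + 35)/(u^2 - 7*u + 6)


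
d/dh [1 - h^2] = -2*h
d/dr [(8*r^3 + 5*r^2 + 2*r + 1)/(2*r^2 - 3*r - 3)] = (16*r^4 - 48*r^3 - 91*r^2 - 34*r - 3)/(4*r^4 - 12*r^3 - 3*r^2 + 18*r + 9)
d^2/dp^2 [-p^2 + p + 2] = -2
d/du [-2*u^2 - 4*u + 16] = -4*u - 4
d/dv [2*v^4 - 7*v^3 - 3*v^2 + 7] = v*(8*v^2 - 21*v - 6)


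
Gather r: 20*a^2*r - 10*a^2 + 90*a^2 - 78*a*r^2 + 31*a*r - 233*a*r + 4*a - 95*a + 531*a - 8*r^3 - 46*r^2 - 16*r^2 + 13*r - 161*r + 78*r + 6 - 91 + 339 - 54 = 80*a^2 + 440*a - 8*r^3 + r^2*(-78*a - 62) + r*(20*a^2 - 202*a - 70) + 200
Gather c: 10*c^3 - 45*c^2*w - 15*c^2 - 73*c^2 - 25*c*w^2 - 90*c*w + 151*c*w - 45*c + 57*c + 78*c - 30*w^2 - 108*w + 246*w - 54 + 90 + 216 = 10*c^3 + c^2*(-45*w - 88) + c*(-25*w^2 + 61*w + 90) - 30*w^2 + 138*w + 252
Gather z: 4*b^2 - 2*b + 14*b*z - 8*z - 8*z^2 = 4*b^2 - 2*b - 8*z^2 + z*(14*b - 8)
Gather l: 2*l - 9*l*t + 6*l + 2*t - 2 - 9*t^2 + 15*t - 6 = l*(8 - 9*t) - 9*t^2 + 17*t - 8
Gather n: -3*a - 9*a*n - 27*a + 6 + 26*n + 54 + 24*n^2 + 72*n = -30*a + 24*n^2 + n*(98 - 9*a) + 60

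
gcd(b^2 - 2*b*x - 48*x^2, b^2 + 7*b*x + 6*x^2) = b + 6*x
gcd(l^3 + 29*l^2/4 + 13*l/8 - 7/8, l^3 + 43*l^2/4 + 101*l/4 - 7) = l^2 + 27*l/4 - 7/4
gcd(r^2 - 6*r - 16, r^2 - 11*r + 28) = 1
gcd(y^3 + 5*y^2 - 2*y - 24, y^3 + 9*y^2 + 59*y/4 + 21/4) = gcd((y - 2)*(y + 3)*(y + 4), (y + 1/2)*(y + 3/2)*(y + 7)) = 1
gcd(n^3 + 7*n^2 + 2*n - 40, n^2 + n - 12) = n + 4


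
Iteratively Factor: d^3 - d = (d + 1)*(d^2 - d) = (d - 1)*(d + 1)*(d)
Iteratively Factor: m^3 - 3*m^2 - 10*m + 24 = (m + 3)*(m^2 - 6*m + 8) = (m - 2)*(m + 3)*(m - 4)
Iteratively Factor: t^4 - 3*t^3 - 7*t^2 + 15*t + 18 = (t - 3)*(t^3 - 7*t - 6) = (t - 3)^2*(t^2 + 3*t + 2) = (t - 3)^2*(t + 2)*(t + 1)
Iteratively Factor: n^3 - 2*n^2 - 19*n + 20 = (n - 5)*(n^2 + 3*n - 4) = (n - 5)*(n + 4)*(n - 1)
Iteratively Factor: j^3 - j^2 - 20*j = (j + 4)*(j^2 - 5*j) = j*(j + 4)*(j - 5)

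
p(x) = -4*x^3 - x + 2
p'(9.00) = -973.00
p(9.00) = -2923.00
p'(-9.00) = -973.00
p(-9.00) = 2927.00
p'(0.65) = -6.07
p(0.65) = 0.25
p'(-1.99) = -48.52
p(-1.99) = 35.51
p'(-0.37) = -2.64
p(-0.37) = 2.57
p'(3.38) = -138.09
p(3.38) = -155.84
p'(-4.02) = -194.92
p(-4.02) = 265.88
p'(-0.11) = -1.15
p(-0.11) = 2.12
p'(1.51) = -28.36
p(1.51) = -13.28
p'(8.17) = -801.99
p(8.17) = -2187.52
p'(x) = -12*x^2 - 1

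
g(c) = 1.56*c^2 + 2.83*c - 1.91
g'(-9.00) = -25.25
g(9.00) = 149.92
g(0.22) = -1.21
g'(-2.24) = -4.16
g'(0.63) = 4.80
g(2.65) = 16.54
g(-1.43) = -2.77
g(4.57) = 43.60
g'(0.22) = 3.52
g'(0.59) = 4.67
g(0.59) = 0.30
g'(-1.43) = -1.63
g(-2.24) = -0.42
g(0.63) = 0.49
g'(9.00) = 30.91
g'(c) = 3.12*c + 2.83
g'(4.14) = 15.75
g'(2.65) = 11.10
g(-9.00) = 98.98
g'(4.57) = 17.09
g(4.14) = 36.54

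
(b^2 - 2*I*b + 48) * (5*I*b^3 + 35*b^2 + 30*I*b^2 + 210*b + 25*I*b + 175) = 5*I*b^5 + 45*b^4 + 30*I*b^4 + 270*b^3 + 195*I*b^3 + 1905*b^2 + 1020*I*b^2 + 10080*b + 850*I*b + 8400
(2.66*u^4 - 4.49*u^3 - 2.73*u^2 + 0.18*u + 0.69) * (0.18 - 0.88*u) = -2.3408*u^5 + 4.43*u^4 + 1.5942*u^3 - 0.6498*u^2 - 0.5748*u + 0.1242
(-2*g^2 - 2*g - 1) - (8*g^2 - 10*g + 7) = -10*g^2 + 8*g - 8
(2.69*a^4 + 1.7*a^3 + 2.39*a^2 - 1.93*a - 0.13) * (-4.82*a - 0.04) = -12.9658*a^5 - 8.3016*a^4 - 11.5878*a^3 + 9.207*a^2 + 0.7038*a + 0.0052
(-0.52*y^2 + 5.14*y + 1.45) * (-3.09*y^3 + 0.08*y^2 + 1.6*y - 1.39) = 1.6068*y^5 - 15.9242*y^4 - 4.9013*y^3 + 9.0628*y^2 - 4.8246*y - 2.0155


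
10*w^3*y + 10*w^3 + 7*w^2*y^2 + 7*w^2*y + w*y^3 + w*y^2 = (2*w + y)*(5*w + y)*(w*y + w)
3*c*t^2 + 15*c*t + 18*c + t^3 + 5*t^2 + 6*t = (3*c + t)*(t + 2)*(t + 3)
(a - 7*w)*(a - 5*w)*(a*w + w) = a^3*w - 12*a^2*w^2 + a^2*w + 35*a*w^3 - 12*a*w^2 + 35*w^3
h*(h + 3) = h^2 + 3*h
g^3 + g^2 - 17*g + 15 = (g - 3)*(g - 1)*(g + 5)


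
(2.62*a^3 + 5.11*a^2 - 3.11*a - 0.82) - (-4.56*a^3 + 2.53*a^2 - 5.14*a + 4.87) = 7.18*a^3 + 2.58*a^2 + 2.03*a - 5.69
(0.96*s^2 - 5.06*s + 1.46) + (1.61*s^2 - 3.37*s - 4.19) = 2.57*s^2 - 8.43*s - 2.73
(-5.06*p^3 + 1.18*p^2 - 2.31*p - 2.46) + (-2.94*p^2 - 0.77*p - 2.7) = -5.06*p^3 - 1.76*p^2 - 3.08*p - 5.16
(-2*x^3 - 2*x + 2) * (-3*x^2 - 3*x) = 6*x^5 + 6*x^4 + 6*x^3 - 6*x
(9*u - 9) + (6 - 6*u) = 3*u - 3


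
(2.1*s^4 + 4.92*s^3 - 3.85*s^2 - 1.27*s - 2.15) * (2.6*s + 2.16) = 5.46*s^5 + 17.328*s^4 + 0.6172*s^3 - 11.618*s^2 - 8.3332*s - 4.644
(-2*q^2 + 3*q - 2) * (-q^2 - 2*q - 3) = 2*q^4 + q^3 + 2*q^2 - 5*q + 6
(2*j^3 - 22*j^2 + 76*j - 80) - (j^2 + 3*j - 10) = 2*j^3 - 23*j^2 + 73*j - 70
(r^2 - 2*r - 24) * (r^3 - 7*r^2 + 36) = r^5 - 9*r^4 - 10*r^3 + 204*r^2 - 72*r - 864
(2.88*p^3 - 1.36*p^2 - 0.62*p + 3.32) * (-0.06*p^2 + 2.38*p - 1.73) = -0.1728*p^5 + 6.936*p^4 - 8.182*p^3 + 0.678*p^2 + 8.9742*p - 5.7436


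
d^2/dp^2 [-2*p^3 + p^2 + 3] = 2 - 12*p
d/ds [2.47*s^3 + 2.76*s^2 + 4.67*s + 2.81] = 7.41*s^2 + 5.52*s + 4.67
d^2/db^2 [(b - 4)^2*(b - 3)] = 6*b - 22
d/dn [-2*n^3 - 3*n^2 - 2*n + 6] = -6*n^2 - 6*n - 2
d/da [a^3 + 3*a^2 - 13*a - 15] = 3*a^2 + 6*a - 13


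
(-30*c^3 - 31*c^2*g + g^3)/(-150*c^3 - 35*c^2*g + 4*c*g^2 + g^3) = (c + g)/(5*c + g)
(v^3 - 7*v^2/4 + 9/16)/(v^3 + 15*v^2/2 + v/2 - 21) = (v^2 - v/4 - 3/8)/(v^2 + 9*v + 14)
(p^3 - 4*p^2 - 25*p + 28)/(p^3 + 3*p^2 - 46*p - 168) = (p - 1)/(p + 6)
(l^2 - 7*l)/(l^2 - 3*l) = (l - 7)/(l - 3)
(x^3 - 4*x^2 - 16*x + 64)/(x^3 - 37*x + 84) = (x^2 - 16)/(x^2 + 4*x - 21)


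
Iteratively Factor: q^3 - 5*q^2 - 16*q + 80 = (q - 4)*(q^2 - q - 20) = (q - 4)*(q + 4)*(q - 5)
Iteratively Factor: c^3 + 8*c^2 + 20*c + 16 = (c + 4)*(c^2 + 4*c + 4) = (c + 2)*(c + 4)*(c + 2)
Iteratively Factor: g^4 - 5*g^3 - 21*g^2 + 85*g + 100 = (g + 4)*(g^3 - 9*g^2 + 15*g + 25) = (g - 5)*(g + 4)*(g^2 - 4*g - 5) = (g - 5)^2*(g + 4)*(g + 1)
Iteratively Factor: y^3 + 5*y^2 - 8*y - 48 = (y - 3)*(y^2 + 8*y + 16) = (y - 3)*(y + 4)*(y + 4)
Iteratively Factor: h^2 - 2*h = (h - 2)*(h)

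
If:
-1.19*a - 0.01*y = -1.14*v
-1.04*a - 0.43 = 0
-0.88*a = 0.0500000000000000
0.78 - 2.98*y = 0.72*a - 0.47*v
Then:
No Solution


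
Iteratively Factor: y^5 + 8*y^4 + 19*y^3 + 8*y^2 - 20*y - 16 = (y + 2)*(y^4 + 6*y^3 + 7*y^2 - 6*y - 8) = (y + 2)^2*(y^3 + 4*y^2 - y - 4) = (y + 1)*(y + 2)^2*(y^2 + 3*y - 4) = (y - 1)*(y + 1)*(y + 2)^2*(y + 4)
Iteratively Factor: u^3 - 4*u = (u)*(u^2 - 4) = u*(u + 2)*(u - 2)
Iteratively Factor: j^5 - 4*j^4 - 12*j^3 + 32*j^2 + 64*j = (j + 2)*(j^4 - 6*j^3 + 32*j) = (j + 2)^2*(j^3 - 8*j^2 + 16*j) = (j - 4)*(j + 2)^2*(j^2 - 4*j) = (j - 4)^2*(j + 2)^2*(j)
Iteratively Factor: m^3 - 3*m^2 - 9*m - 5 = (m + 1)*(m^2 - 4*m - 5) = (m + 1)^2*(m - 5)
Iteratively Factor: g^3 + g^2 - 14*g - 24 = (g + 3)*(g^2 - 2*g - 8) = (g - 4)*(g + 3)*(g + 2)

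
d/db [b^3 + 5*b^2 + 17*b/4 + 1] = 3*b^2 + 10*b + 17/4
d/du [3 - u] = -1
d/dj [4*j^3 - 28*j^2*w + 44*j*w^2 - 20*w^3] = 12*j^2 - 56*j*w + 44*w^2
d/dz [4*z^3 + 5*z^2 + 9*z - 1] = 12*z^2 + 10*z + 9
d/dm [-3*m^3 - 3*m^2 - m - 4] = -9*m^2 - 6*m - 1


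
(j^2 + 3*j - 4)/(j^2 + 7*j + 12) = (j - 1)/(j + 3)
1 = 1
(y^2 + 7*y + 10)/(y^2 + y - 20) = (y + 2)/(y - 4)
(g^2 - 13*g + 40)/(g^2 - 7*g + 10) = (g - 8)/(g - 2)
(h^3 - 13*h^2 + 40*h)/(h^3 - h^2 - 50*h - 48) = h*(h - 5)/(h^2 + 7*h + 6)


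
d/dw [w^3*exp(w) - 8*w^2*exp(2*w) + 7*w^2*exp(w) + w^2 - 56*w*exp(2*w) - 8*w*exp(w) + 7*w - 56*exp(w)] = w^3*exp(w) - 16*w^2*exp(2*w) + 10*w^2*exp(w) - 128*w*exp(2*w) + 6*w*exp(w) + 2*w - 56*exp(2*w) - 64*exp(w) + 7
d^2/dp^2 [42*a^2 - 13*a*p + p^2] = 2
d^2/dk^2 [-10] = 0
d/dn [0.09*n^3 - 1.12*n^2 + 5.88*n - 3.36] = 0.27*n^2 - 2.24*n + 5.88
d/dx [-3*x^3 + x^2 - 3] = x*(2 - 9*x)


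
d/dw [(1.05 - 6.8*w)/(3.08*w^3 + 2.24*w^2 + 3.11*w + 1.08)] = (41.888*w^3 + 5.53*w^2 - 4.704*w - 10.6095)/(9.4864*w^6 + 13.7984*w^5 + 24.1752*w^4 + 20.5856*w^3 + 14.5105*w^2 + 6.7176*w + 1.1664)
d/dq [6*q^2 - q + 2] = 12*q - 1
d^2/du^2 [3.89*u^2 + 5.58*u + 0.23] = 7.78000000000000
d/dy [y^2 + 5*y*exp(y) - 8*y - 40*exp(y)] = 5*y*exp(y) + 2*y - 35*exp(y) - 8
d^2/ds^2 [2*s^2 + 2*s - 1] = 4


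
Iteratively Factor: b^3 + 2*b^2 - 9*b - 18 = (b + 2)*(b^2 - 9) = (b - 3)*(b + 2)*(b + 3)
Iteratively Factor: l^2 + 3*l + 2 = (l + 1)*(l + 2)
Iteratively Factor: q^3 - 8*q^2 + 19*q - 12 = (q - 1)*(q^2 - 7*q + 12) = (q - 3)*(q - 1)*(q - 4)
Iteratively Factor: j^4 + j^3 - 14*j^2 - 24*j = (j)*(j^3 + j^2 - 14*j - 24) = j*(j + 3)*(j^2 - 2*j - 8) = j*(j + 2)*(j + 3)*(j - 4)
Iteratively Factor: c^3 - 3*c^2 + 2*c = (c - 1)*(c^2 - 2*c) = c*(c - 1)*(c - 2)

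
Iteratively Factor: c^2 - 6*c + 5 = (c - 5)*(c - 1)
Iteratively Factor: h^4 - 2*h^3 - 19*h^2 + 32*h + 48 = (h + 1)*(h^3 - 3*h^2 - 16*h + 48) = (h - 3)*(h + 1)*(h^2 - 16) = (h - 3)*(h + 1)*(h + 4)*(h - 4)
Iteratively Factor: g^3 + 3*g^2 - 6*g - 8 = (g + 4)*(g^2 - g - 2) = (g - 2)*(g + 4)*(g + 1)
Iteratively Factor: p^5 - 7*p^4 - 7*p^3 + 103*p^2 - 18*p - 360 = (p - 4)*(p^4 - 3*p^3 - 19*p^2 + 27*p + 90) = (p - 4)*(p + 2)*(p^3 - 5*p^2 - 9*p + 45) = (p - 4)*(p + 2)*(p + 3)*(p^2 - 8*p + 15) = (p - 4)*(p - 3)*(p + 2)*(p + 3)*(p - 5)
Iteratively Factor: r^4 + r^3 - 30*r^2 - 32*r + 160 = (r - 5)*(r^3 + 6*r^2 - 32) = (r - 5)*(r + 4)*(r^2 + 2*r - 8) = (r - 5)*(r - 2)*(r + 4)*(r + 4)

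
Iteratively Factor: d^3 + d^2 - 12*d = (d)*(d^2 + d - 12) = d*(d - 3)*(d + 4)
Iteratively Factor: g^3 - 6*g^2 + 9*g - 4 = (g - 1)*(g^2 - 5*g + 4) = (g - 4)*(g - 1)*(g - 1)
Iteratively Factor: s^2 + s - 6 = (s - 2)*(s + 3)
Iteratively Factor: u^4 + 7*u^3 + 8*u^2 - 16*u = (u + 4)*(u^3 + 3*u^2 - 4*u) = (u + 4)^2*(u^2 - u) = (u - 1)*(u + 4)^2*(u)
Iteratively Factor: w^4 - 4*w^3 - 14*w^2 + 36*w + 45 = (w - 5)*(w^3 + w^2 - 9*w - 9) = (w - 5)*(w + 3)*(w^2 - 2*w - 3) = (w - 5)*(w - 3)*(w + 3)*(w + 1)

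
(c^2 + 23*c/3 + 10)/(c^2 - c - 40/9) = 3*(c + 6)/(3*c - 8)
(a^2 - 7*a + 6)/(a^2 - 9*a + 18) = (a - 1)/(a - 3)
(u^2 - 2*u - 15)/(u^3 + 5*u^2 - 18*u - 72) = (u - 5)/(u^2 + 2*u - 24)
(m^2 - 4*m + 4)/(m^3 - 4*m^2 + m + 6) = (m - 2)/(m^2 - 2*m - 3)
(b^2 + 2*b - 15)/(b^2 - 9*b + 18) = (b + 5)/(b - 6)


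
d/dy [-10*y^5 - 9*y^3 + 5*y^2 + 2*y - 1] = -50*y^4 - 27*y^2 + 10*y + 2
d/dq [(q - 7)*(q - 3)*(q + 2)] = 3*q^2 - 16*q + 1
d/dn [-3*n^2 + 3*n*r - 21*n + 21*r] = -6*n + 3*r - 21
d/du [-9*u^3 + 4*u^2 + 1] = u*(8 - 27*u)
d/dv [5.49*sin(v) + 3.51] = 5.49*cos(v)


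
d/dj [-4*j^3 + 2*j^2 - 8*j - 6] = -12*j^2 + 4*j - 8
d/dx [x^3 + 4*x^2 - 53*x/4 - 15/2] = 3*x^2 + 8*x - 53/4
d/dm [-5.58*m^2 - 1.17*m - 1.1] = -11.16*m - 1.17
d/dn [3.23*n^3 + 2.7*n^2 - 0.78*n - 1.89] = 9.69*n^2 + 5.4*n - 0.78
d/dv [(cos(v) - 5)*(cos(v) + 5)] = -sin(2*v)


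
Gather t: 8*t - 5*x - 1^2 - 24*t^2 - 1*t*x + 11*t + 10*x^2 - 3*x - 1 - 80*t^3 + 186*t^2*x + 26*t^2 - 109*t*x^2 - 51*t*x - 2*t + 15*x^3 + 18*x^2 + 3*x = -80*t^3 + t^2*(186*x + 2) + t*(-109*x^2 - 52*x + 17) + 15*x^3 + 28*x^2 - 5*x - 2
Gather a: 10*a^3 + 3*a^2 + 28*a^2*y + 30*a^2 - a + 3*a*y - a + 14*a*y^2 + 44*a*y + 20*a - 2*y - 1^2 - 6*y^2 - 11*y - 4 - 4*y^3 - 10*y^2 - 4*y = 10*a^3 + a^2*(28*y + 33) + a*(14*y^2 + 47*y + 18) - 4*y^3 - 16*y^2 - 17*y - 5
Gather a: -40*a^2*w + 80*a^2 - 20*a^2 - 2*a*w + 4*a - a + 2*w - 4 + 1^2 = a^2*(60 - 40*w) + a*(3 - 2*w) + 2*w - 3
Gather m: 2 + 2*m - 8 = 2*m - 6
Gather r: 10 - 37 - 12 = -39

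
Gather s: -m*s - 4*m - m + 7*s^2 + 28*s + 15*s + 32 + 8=-5*m + 7*s^2 + s*(43 - m) + 40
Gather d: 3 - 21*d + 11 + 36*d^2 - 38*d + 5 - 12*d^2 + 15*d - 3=24*d^2 - 44*d + 16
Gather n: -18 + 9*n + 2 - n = 8*n - 16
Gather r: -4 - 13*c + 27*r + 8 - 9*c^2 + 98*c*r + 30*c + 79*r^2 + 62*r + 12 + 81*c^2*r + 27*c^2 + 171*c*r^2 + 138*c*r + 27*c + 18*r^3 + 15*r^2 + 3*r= 18*c^2 + 44*c + 18*r^3 + r^2*(171*c + 94) + r*(81*c^2 + 236*c + 92) + 16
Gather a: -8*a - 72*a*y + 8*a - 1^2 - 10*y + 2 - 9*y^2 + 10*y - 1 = -72*a*y - 9*y^2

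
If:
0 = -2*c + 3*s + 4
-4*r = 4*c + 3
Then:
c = 3*s/2 + 2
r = -3*s/2 - 11/4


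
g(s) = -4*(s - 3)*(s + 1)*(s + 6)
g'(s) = -4*(s - 3)*(s + 1) - 4*(s - 3)*(s + 6) - 4*(s + 1)*(s + 6) = -12*s^2 - 32*s + 60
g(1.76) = 106.23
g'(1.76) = -33.49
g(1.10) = 113.32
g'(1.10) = 10.28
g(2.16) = 86.64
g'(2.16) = -65.11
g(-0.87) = 10.32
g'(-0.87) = 78.76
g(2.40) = 68.54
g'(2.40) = -85.92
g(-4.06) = -167.64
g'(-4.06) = -7.88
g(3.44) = -73.77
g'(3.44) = -192.08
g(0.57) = 100.26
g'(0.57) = 37.86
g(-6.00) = 0.00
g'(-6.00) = -180.00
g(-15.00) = 9072.00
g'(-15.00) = -2160.00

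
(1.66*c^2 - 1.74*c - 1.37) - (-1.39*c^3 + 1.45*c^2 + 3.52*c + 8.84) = 1.39*c^3 + 0.21*c^2 - 5.26*c - 10.21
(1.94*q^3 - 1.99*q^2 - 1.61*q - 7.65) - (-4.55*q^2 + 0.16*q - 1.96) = 1.94*q^3 + 2.56*q^2 - 1.77*q - 5.69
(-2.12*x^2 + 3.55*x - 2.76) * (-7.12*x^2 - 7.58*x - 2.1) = 15.0944*x^4 - 9.2064*x^3 - 2.8058*x^2 + 13.4658*x + 5.796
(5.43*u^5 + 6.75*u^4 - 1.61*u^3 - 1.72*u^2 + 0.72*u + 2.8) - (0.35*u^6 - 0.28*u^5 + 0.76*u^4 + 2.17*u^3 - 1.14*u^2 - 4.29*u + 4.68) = -0.35*u^6 + 5.71*u^5 + 5.99*u^4 - 3.78*u^3 - 0.58*u^2 + 5.01*u - 1.88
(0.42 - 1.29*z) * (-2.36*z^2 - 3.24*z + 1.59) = 3.0444*z^3 + 3.1884*z^2 - 3.4119*z + 0.6678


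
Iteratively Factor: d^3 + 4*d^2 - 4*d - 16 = (d - 2)*(d^2 + 6*d + 8) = (d - 2)*(d + 4)*(d + 2)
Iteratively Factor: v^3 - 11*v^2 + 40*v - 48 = (v - 4)*(v^2 - 7*v + 12) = (v - 4)^2*(v - 3)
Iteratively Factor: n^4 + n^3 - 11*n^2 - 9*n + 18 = (n + 2)*(n^3 - n^2 - 9*n + 9) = (n - 1)*(n + 2)*(n^2 - 9) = (n - 3)*(n - 1)*(n + 2)*(n + 3)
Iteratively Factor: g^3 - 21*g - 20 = (g - 5)*(g^2 + 5*g + 4) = (g - 5)*(g + 1)*(g + 4)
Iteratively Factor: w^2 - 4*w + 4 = (w - 2)*(w - 2)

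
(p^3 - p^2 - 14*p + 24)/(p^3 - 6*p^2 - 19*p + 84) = (p - 2)/(p - 7)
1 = 1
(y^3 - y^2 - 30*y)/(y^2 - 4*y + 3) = y*(y^2 - y - 30)/(y^2 - 4*y + 3)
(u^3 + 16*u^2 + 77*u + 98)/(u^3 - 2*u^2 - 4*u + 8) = (u^2 + 14*u + 49)/(u^2 - 4*u + 4)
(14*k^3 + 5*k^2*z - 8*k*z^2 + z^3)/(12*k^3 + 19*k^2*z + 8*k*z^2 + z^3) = (14*k^2 - 9*k*z + z^2)/(12*k^2 + 7*k*z + z^2)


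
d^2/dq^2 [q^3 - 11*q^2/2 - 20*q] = 6*q - 11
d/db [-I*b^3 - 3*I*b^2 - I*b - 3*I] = I*(-3*b^2 - 6*b - 1)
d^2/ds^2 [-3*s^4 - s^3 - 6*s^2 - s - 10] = -36*s^2 - 6*s - 12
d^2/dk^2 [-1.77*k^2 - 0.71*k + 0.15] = -3.54000000000000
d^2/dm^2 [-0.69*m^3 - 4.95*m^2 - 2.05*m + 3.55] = -4.14*m - 9.9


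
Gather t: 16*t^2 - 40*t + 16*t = 16*t^2 - 24*t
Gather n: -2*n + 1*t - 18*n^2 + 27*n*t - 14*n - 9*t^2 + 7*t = -18*n^2 + n*(27*t - 16) - 9*t^2 + 8*t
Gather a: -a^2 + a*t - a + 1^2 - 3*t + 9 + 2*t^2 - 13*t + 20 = -a^2 + a*(t - 1) + 2*t^2 - 16*t + 30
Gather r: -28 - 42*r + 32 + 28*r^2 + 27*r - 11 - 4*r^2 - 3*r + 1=24*r^2 - 18*r - 6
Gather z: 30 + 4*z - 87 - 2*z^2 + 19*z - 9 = -2*z^2 + 23*z - 66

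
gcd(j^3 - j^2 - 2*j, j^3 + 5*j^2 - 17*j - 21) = j + 1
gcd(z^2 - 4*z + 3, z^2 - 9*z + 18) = z - 3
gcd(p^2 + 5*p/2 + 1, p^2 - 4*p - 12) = p + 2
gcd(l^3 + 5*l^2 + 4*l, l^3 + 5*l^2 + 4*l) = l^3 + 5*l^2 + 4*l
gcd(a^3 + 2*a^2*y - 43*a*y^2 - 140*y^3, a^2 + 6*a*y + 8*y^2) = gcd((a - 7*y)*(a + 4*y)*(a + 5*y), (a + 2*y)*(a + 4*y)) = a + 4*y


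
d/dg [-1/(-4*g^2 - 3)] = -8*g/(4*g^2 + 3)^2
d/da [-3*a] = -3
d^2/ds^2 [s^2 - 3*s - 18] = 2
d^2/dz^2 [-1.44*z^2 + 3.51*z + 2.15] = -2.88000000000000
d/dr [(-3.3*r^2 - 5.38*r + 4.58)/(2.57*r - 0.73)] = (-8.481*r^2 + 4.818*r - 7.8432)/(6.6049*r^2 - 3.7522*r + 0.5329)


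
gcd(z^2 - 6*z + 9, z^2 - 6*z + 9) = z^2 - 6*z + 9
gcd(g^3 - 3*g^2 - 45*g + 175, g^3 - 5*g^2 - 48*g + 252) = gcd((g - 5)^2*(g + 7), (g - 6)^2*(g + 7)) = g + 7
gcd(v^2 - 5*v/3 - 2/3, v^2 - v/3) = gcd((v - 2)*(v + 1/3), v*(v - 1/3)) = 1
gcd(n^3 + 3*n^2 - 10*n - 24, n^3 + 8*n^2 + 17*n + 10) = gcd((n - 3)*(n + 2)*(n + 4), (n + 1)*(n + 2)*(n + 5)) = n + 2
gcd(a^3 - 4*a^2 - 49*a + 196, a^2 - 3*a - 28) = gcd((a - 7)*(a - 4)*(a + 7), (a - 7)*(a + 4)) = a - 7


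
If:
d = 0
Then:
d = 0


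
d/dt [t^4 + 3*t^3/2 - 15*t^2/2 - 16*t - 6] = 4*t^3 + 9*t^2/2 - 15*t - 16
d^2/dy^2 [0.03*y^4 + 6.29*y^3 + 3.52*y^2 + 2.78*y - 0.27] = 0.36*y^2 + 37.74*y + 7.04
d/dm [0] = 0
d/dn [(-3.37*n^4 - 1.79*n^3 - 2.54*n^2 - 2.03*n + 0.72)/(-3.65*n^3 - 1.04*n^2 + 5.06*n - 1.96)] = (12.3005*n^6 + 7.0096*n^5 - 58.566*n^4 - 6.51299999999999*n^3 + 3.4456*n^2 + 11.4544*n + 0.3356)/(13.3225*n^6 + 7.592*n^5 - 35.8564*n^4 + 3.7832*n^3 + 29.6804*n^2 - 19.8352*n + 3.8416)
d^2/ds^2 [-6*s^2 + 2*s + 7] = -12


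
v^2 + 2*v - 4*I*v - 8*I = (v + 2)*(v - 4*I)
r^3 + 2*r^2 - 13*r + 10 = (r - 2)*(r - 1)*(r + 5)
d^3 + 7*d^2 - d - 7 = (d - 1)*(d + 1)*(d + 7)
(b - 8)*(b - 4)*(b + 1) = b^3 - 11*b^2 + 20*b + 32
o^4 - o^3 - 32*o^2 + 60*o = o*(o - 5)*(o - 2)*(o + 6)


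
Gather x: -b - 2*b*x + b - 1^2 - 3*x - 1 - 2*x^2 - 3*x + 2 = -2*x^2 + x*(-2*b - 6)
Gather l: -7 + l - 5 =l - 12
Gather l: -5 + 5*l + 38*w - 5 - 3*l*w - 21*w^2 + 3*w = l*(5 - 3*w) - 21*w^2 + 41*w - 10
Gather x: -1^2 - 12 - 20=-33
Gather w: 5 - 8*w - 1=4 - 8*w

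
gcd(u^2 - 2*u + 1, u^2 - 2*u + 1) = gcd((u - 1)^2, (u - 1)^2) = u^2 - 2*u + 1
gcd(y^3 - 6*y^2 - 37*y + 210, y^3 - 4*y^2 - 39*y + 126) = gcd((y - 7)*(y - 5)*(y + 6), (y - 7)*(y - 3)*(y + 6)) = y^2 - y - 42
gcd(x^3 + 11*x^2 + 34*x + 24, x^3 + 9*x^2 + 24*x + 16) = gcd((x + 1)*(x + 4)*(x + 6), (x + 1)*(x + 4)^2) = x^2 + 5*x + 4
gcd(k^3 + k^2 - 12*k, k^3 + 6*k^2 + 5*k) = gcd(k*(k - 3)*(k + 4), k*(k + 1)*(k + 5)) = k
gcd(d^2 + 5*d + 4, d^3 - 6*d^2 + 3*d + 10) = d + 1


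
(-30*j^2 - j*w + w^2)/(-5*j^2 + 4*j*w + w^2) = (-6*j + w)/(-j + w)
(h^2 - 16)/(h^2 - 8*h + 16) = (h + 4)/(h - 4)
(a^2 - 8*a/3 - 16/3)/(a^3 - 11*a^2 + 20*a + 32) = (a + 4/3)/(a^2 - 7*a - 8)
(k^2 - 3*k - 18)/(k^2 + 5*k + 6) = (k - 6)/(k + 2)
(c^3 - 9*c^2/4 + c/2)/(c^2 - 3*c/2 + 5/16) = 4*c*(c - 2)/(4*c - 5)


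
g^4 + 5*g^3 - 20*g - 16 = (g - 2)*(g + 1)*(g + 2)*(g + 4)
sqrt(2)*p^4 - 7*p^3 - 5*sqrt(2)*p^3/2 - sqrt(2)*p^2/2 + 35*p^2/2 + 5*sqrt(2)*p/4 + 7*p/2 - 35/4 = (p - 5/2)*(p - 7*sqrt(2)/2)*(p - sqrt(2)/2)*(sqrt(2)*p + 1)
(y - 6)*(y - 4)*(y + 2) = y^3 - 8*y^2 + 4*y + 48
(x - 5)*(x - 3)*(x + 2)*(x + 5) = x^4 - x^3 - 31*x^2 + 25*x + 150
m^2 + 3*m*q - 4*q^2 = (m - q)*(m + 4*q)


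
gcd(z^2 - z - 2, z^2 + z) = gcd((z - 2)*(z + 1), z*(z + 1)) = z + 1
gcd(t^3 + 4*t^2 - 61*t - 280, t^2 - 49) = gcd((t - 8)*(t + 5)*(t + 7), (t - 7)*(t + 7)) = t + 7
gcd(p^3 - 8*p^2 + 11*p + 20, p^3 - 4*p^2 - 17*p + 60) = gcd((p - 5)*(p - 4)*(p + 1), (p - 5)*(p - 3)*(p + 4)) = p - 5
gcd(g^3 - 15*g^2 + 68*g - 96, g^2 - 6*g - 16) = g - 8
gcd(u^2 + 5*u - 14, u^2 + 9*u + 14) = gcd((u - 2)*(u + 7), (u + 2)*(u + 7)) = u + 7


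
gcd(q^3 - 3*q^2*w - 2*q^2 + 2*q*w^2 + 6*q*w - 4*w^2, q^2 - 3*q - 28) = 1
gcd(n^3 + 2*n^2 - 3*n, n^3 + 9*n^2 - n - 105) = 1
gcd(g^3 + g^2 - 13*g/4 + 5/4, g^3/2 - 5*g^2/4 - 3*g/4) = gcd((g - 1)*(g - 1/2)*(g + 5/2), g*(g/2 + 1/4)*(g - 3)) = 1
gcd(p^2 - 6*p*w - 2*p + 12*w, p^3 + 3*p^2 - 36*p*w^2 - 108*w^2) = p - 6*w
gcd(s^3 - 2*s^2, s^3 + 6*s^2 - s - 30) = s - 2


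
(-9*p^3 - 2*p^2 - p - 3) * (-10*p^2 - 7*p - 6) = 90*p^5 + 83*p^4 + 78*p^3 + 49*p^2 + 27*p + 18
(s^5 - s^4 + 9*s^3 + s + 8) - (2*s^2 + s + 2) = s^5 - s^4 + 9*s^3 - 2*s^2 + 6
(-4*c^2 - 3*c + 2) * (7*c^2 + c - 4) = -28*c^4 - 25*c^3 + 27*c^2 + 14*c - 8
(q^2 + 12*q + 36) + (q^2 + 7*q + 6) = 2*q^2 + 19*q + 42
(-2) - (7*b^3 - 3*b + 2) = -7*b^3 + 3*b - 4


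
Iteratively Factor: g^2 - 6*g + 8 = (g - 4)*(g - 2)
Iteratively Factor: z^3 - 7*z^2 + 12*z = (z - 4)*(z^2 - 3*z) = (z - 4)*(z - 3)*(z)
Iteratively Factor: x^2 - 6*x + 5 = (x - 1)*(x - 5)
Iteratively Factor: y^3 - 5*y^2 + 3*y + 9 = (y - 3)*(y^2 - 2*y - 3) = (y - 3)^2*(y + 1)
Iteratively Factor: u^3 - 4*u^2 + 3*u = (u - 3)*(u^2 - u) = (u - 3)*(u - 1)*(u)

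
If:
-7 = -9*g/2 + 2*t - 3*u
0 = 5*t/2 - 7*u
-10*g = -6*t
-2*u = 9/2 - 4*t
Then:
No Solution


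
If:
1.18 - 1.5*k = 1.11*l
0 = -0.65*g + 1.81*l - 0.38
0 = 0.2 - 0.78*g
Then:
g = 0.26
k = 0.56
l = 0.30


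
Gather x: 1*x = x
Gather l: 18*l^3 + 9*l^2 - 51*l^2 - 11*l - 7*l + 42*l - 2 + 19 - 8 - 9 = 18*l^3 - 42*l^2 + 24*l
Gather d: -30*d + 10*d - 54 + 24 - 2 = -20*d - 32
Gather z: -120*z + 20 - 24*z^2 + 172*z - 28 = -24*z^2 + 52*z - 8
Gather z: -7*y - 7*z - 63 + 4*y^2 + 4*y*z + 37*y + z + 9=4*y^2 + 30*y + z*(4*y - 6) - 54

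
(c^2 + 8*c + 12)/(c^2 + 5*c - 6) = (c + 2)/(c - 1)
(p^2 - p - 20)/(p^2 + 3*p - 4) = (p - 5)/(p - 1)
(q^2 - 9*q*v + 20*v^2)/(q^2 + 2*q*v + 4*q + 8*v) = (q^2 - 9*q*v + 20*v^2)/(q^2 + 2*q*v + 4*q + 8*v)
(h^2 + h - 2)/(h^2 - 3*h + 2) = (h + 2)/(h - 2)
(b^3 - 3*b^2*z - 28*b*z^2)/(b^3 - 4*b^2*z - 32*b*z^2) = (-b + 7*z)/(-b + 8*z)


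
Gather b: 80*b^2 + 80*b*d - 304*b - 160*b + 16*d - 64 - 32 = 80*b^2 + b*(80*d - 464) + 16*d - 96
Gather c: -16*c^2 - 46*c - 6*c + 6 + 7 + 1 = -16*c^2 - 52*c + 14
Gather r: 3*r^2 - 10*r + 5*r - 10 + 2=3*r^2 - 5*r - 8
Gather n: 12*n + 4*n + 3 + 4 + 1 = 16*n + 8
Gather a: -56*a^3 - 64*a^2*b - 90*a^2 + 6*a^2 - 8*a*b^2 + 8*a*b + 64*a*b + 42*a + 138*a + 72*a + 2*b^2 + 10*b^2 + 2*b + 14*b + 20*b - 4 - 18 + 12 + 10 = -56*a^3 + a^2*(-64*b - 84) + a*(-8*b^2 + 72*b + 252) + 12*b^2 + 36*b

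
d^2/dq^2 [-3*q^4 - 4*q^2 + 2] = -36*q^2 - 8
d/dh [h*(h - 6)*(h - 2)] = 3*h^2 - 16*h + 12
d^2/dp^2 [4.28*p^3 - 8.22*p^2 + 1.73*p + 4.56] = 25.68*p - 16.44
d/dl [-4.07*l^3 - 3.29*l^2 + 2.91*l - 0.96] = -12.21*l^2 - 6.58*l + 2.91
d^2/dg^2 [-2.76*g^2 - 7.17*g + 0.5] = -5.52000000000000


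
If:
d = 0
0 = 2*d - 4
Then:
No Solution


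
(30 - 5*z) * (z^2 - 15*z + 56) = -5*z^3 + 105*z^2 - 730*z + 1680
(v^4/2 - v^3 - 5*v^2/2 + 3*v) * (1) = v^4/2 - v^3 - 5*v^2/2 + 3*v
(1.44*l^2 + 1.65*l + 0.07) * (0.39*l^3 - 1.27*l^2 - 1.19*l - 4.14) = 0.5616*l^5 - 1.1853*l^4 - 3.7818*l^3 - 8.014*l^2 - 6.9143*l - 0.2898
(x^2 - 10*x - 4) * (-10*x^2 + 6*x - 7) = -10*x^4 + 106*x^3 - 27*x^2 + 46*x + 28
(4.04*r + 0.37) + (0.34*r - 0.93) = 4.38*r - 0.56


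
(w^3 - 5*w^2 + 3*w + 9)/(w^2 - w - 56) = (-w^3 + 5*w^2 - 3*w - 9)/(-w^2 + w + 56)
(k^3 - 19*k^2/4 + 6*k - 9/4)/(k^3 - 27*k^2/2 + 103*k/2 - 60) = (4*k^2 - 7*k + 3)/(2*(2*k^2 - 21*k + 40))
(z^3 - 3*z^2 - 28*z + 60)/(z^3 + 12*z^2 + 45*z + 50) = (z^2 - 8*z + 12)/(z^2 + 7*z + 10)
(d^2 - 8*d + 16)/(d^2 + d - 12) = (d^2 - 8*d + 16)/(d^2 + d - 12)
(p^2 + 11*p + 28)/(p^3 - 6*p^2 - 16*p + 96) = (p + 7)/(p^2 - 10*p + 24)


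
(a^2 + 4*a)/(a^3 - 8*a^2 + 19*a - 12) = a*(a + 4)/(a^3 - 8*a^2 + 19*a - 12)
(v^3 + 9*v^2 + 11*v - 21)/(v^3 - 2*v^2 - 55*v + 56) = (v + 3)/(v - 8)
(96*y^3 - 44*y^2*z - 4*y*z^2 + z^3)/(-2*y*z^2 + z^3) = -48*y^2/z^2 - 2*y/z + 1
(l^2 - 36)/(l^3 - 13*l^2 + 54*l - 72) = (l + 6)/(l^2 - 7*l + 12)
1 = 1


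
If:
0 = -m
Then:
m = 0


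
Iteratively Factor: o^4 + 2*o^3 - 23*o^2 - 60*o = (o + 3)*(o^3 - o^2 - 20*o) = (o - 5)*(o + 3)*(o^2 + 4*o) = (o - 5)*(o + 3)*(o + 4)*(o)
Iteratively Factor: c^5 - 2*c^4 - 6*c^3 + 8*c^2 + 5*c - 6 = (c + 2)*(c^4 - 4*c^3 + 2*c^2 + 4*c - 3) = (c + 1)*(c + 2)*(c^3 - 5*c^2 + 7*c - 3) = (c - 3)*(c + 1)*(c + 2)*(c^2 - 2*c + 1) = (c - 3)*(c - 1)*(c + 1)*(c + 2)*(c - 1)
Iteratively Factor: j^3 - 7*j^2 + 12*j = (j - 4)*(j^2 - 3*j) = (j - 4)*(j - 3)*(j)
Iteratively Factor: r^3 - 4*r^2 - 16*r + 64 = (r + 4)*(r^2 - 8*r + 16) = (r - 4)*(r + 4)*(r - 4)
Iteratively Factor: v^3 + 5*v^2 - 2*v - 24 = (v + 4)*(v^2 + v - 6) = (v - 2)*(v + 4)*(v + 3)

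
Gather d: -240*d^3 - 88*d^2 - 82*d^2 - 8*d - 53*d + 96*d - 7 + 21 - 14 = -240*d^3 - 170*d^2 + 35*d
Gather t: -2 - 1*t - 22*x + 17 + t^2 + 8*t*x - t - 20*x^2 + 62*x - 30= t^2 + t*(8*x - 2) - 20*x^2 + 40*x - 15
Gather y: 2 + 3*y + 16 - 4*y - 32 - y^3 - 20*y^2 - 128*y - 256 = -y^3 - 20*y^2 - 129*y - 270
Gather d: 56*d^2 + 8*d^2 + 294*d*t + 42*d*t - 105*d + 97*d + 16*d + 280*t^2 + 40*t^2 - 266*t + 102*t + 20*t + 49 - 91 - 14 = 64*d^2 + d*(336*t + 8) + 320*t^2 - 144*t - 56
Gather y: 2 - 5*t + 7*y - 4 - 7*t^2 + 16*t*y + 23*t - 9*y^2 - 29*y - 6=-7*t^2 + 18*t - 9*y^2 + y*(16*t - 22) - 8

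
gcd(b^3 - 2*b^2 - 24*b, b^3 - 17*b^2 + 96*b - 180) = b - 6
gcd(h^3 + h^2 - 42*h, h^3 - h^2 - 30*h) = h^2 - 6*h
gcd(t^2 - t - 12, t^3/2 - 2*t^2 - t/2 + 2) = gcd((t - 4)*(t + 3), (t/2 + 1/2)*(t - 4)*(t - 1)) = t - 4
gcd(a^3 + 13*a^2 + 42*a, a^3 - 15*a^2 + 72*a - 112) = 1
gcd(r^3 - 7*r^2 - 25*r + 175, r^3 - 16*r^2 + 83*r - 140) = r^2 - 12*r + 35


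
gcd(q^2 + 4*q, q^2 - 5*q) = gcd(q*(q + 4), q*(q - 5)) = q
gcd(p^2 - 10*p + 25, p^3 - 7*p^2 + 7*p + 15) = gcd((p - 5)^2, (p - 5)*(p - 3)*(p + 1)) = p - 5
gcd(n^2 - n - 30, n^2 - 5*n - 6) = n - 6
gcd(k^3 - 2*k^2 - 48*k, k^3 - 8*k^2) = k^2 - 8*k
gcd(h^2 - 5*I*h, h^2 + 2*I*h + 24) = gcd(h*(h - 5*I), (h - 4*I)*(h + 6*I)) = 1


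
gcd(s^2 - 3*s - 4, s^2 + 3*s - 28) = s - 4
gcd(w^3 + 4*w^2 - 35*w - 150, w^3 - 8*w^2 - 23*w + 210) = w^2 - w - 30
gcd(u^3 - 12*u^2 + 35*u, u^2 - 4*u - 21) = u - 7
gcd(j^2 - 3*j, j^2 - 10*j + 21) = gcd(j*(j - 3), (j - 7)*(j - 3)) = j - 3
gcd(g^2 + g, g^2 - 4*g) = g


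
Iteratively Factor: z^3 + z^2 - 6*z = (z)*(z^2 + z - 6) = z*(z + 3)*(z - 2)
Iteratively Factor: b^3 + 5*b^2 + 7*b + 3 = (b + 1)*(b^2 + 4*b + 3) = (b + 1)*(b + 3)*(b + 1)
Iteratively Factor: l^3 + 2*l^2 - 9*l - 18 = (l + 3)*(l^2 - l - 6) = (l + 2)*(l + 3)*(l - 3)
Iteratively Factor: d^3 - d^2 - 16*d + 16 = (d - 4)*(d^2 + 3*d - 4) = (d - 4)*(d - 1)*(d + 4)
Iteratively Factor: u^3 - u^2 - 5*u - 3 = (u + 1)*(u^2 - 2*u - 3) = (u - 3)*(u + 1)*(u + 1)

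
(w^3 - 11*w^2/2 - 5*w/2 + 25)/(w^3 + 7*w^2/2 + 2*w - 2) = (2*w^2 - 15*w + 25)/(2*w^2 + 3*w - 2)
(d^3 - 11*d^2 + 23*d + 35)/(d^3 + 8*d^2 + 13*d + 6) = (d^2 - 12*d + 35)/(d^2 + 7*d + 6)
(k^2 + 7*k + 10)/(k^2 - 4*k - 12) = (k + 5)/(k - 6)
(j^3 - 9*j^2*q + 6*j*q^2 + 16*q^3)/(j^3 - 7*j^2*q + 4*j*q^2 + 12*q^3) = (-j + 8*q)/(-j + 6*q)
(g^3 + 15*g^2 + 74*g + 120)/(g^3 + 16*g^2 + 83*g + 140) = (g + 6)/(g + 7)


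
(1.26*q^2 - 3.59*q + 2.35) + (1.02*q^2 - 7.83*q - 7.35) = 2.28*q^2 - 11.42*q - 5.0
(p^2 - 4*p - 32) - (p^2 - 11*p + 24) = 7*p - 56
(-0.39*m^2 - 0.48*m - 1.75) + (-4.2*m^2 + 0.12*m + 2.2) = -4.59*m^2 - 0.36*m + 0.45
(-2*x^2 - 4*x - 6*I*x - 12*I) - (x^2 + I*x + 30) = -3*x^2 - 4*x - 7*I*x - 30 - 12*I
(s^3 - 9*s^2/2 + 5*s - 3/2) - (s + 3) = s^3 - 9*s^2/2 + 4*s - 9/2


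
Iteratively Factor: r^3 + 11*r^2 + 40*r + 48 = (r + 4)*(r^2 + 7*r + 12) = (r + 4)^2*(r + 3)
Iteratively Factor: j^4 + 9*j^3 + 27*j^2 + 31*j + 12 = (j + 1)*(j^3 + 8*j^2 + 19*j + 12) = (j + 1)*(j + 3)*(j^2 + 5*j + 4) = (j + 1)^2*(j + 3)*(j + 4)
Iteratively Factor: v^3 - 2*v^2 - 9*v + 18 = (v - 3)*(v^2 + v - 6) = (v - 3)*(v - 2)*(v + 3)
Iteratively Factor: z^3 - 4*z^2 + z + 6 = (z + 1)*(z^2 - 5*z + 6) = (z - 2)*(z + 1)*(z - 3)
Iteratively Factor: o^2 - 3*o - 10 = (o + 2)*(o - 5)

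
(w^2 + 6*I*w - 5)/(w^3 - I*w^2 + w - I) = (w + 5*I)/(w^2 - 2*I*w - 1)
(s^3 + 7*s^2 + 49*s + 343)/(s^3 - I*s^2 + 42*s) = (s^2 + 7*s*(1 + I) + 49*I)/(s*(s + 6*I))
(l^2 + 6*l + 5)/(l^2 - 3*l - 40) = (l + 1)/(l - 8)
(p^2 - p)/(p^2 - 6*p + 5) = p/(p - 5)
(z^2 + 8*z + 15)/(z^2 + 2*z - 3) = (z + 5)/(z - 1)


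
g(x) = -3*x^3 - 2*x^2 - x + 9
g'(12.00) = -1345.00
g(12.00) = -5475.00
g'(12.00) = -1345.00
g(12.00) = -5475.00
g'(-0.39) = -0.81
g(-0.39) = 9.26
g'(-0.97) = -5.59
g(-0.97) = 10.83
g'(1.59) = -30.11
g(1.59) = -9.71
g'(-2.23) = -36.84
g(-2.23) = 34.55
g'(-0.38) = -0.78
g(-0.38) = 9.26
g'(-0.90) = -4.69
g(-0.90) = 10.47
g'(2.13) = -50.35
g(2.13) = -31.19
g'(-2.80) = -60.36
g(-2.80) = 61.98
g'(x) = -9*x^2 - 4*x - 1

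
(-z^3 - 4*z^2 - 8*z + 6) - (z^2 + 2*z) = -z^3 - 5*z^2 - 10*z + 6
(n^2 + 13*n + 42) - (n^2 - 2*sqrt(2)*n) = 2*sqrt(2)*n + 13*n + 42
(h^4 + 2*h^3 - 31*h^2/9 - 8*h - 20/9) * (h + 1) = h^5 + 3*h^4 - 13*h^3/9 - 103*h^2/9 - 92*h/9 - 20/9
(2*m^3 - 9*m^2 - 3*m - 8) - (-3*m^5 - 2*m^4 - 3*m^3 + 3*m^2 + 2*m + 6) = 3*m^5 + 2*m^4 + 5*m^3 - 12*m^2 - 5*m - 14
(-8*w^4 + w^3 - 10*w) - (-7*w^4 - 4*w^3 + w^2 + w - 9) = -w^4 + 5*w^3 - w^2 - 11*w + 9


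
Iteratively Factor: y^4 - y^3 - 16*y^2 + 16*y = (y)*(y^3 - y^2 - 16*y + 16) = y*(y - 4)*(y^2 + 3*y - 4) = y*(y - 4)*(y - 1)*(y + 4)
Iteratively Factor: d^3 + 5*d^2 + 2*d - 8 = (d - 1)*(d^2 + 6*d + 8) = (d - 1)*(d + 2)*(d + 4)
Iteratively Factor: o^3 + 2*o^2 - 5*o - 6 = (o - 2)*(o^2 + 4*o + 3) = (o - 2)*(o + 1)*(o + 3)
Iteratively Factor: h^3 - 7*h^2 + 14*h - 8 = (h - 2)*(h^2 - 5*h + 4) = (h - 4)*(h - 2)*(h - 1)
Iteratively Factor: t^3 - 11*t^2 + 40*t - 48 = (t - 4)*(t^2 - 7*t + 12) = (t - 4)^2*(t - 3)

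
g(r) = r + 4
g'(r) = 1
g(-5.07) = -1.07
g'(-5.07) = 1.00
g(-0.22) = 3.78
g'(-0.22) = 1.00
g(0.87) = 4.87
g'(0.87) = 1.00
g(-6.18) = -2.18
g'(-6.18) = 1.00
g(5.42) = 9.42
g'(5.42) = 1.00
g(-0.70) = 3.30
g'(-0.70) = 1.00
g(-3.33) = 0.67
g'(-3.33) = 1.00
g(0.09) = 4.09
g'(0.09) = 1.00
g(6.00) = 10.00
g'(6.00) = 1.00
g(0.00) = 4.00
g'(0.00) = 1.00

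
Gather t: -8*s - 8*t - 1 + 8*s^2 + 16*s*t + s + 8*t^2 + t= 8*s^2 - 7*s + 8*t^2 + t*(16*s - 7) - 1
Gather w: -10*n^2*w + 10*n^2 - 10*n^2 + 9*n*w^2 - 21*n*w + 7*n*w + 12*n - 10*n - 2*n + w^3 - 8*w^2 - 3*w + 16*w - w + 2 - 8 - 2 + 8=w^3 + w^2*(9*n - 8) + w*(-10*n^2 - 14*n + 12)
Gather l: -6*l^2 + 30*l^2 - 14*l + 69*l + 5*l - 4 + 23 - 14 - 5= 24*l^2 + 60*l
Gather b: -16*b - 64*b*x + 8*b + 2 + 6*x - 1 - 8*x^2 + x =b*(-64*x - 8) - 8*x^2 + 7*x + 1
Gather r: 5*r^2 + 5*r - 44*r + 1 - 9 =5*r^2 - 39*r - 8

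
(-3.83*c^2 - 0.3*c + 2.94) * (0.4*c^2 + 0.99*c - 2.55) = -1.532*c^4 - 3.9117*c^3 + 10.6455*c^2 + 3.6756*c - 7.497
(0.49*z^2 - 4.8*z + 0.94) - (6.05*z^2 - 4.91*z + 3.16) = -5.56*z^2 + 0.11*z - 2.22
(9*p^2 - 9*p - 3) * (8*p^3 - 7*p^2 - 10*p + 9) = 72*p^5 - 135*p^4 - 51*p^3 + 192*p^2 - 51*p - 27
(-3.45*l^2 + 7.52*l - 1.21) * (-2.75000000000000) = 9.4875*l^2 - 20.68*l + 3.3275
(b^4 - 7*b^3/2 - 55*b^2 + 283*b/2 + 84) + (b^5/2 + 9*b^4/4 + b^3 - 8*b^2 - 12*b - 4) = b^5/2 + 13*b^4/4 - 5*b^3/2 - 63*b^2 + 259*b/2 + 80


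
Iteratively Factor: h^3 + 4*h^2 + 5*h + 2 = (h + 1)*(h^2 + 3*h + 2) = (h + 1)*(h + 2)*(h + 1)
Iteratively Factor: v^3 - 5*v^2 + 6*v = (v)*(v^2 - 5*v + 6) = v*(v - 2)*(v - 3)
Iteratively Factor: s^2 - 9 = (s - 3)*(s + 3)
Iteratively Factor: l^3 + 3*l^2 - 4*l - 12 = (l - 2)*(l^2 + 5*l + 6) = (l - 2)*(l + 3)*(l + 2)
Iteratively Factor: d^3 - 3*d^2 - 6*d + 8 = (d - 4)*(d^2 + d - 2) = (d - 4)*(d + 2)*(d - 1)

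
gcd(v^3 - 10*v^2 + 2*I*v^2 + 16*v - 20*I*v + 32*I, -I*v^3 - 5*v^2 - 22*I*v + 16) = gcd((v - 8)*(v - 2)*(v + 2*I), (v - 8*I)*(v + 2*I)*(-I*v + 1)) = v + 2*I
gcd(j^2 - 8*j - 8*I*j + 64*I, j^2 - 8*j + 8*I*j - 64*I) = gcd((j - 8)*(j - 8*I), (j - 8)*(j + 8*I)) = j - 8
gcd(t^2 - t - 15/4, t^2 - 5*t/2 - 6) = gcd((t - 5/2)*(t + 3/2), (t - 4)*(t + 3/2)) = t + 3/2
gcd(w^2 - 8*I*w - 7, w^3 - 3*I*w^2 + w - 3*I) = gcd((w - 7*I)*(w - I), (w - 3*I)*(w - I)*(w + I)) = w - I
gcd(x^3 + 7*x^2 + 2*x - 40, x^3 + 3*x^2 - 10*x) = x^2 + 3*x - 10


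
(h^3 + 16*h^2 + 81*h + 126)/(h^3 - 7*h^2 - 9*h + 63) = (h^2 + 13*h + 42)/(h^2 - 10*h + 21)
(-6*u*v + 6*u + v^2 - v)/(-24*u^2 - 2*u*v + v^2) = (v - 1)/(4*u + v)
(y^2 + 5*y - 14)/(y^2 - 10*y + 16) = (y + 7)/(y - 8)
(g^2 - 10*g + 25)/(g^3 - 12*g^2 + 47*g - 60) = (g - 5)/(g^2 - 7*g + 12)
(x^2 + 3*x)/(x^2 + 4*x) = (x + 3)/(x + 4)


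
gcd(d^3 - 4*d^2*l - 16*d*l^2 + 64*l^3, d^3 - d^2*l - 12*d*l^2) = d - 4*l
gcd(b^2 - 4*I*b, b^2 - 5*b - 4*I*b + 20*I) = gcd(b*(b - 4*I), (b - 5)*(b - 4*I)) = b - 4*I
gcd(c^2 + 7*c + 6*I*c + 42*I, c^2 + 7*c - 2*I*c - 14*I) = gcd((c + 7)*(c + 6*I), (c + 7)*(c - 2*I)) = c + 7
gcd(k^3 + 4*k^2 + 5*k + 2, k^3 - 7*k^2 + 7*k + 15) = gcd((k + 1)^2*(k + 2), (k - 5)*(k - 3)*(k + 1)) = k + 1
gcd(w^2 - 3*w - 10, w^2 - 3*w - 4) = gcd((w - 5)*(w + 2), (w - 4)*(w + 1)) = 1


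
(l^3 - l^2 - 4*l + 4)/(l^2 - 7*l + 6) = (l^2 - 4)/(l - 6)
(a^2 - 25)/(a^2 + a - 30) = (a + 5)/(a + 6)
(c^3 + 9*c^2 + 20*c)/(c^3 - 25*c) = (c + 4)/(c - 5)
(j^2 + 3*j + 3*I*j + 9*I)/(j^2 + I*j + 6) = (j + 3)/(j - 2*I)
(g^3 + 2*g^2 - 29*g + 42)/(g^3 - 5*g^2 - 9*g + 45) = (g^2 + 5*g - 14)/(g^2 - 2*g - 15)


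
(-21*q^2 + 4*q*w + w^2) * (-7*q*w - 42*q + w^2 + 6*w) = 147*q^3*w + 882*q^3 - 49*q^2*w^2 - 294*q^2*w - 3*q*w^3 - 18*q*w^2 + w^4 + 6*w^3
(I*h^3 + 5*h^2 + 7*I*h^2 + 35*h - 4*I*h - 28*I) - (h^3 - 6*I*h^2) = -h^3 + I*h^3 + 5*h^2 + 13*I*h^2 + 35*h - 4*I*h - 28*I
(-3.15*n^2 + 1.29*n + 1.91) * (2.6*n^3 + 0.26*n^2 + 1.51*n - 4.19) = -8.19*n^5 + 2.535*n^4 + 0.5449*n^3 + 15.643*n^2 - 2.521*n - 8.0029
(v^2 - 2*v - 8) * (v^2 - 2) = v^4 - 2*v^3 - 10*v^2 + 4*v + 16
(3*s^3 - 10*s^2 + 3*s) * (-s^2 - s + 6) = -3*s^5 + 7*s^4 + 25*s^3 - 63*s^2 + 18*s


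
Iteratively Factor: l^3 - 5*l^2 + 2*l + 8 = (l + 1)*(l^2 - 6*l + 8) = (l - 4)*(l + 1)*(l - 2)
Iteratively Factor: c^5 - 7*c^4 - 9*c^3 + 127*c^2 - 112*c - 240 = (c - 3)*(c^4 - 4*c^3 - 21*c^2 + 64*c + 80) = (c - 5)*(c - 3)*(c^3 + c^2 - 16*c - 16) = (c - 5)*(c - 4)*(c - 3)*(c^2 + 5*c + 4) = (c - 5)*(c - 4)*(c - 3)*(c + 1)*(c + 4)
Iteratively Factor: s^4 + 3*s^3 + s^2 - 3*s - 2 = (s + 1)*(s^3 + 2*s^2 - s - 2) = (s + 1)^2*(s^2 + s - 2) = (s - 1)*(s + 1)^2*(s + 2)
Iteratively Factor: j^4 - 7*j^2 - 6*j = (j - 3)*(j^3 + 3*j^2 + 2*j) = (j - 3)*(j + 2)*(j^2 + j) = (j - 3)*(j + 1)*(j + 2)*(j)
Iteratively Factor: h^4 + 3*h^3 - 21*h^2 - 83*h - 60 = (h + 1)*(h^3 + 2*h^2 - 23*h - 60) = (h + 1)*(h + 3)*(h^2 - h - 20) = (h + 1)*(h + 3)*(h + 4)*(h - 5)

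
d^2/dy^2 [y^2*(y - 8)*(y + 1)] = 12*y^2 - 42*y - 16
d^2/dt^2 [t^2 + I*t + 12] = 2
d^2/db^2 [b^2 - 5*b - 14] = 2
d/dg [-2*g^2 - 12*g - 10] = -4*g - 12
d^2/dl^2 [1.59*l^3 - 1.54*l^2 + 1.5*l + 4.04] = 9.54*l - 3.08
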